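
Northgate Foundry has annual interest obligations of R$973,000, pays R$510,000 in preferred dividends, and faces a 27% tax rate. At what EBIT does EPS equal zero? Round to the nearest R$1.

Grossing the preferred dividend up to pre-tax terms: R$510,000 / (1 − 0.27) = R$698,630.14.
EPS = 0 when EBIT covers interest plus the pre-tax preferred burden: R$973,000 + R$698,630.14 = R$1,671,630.14.

R$1,671,630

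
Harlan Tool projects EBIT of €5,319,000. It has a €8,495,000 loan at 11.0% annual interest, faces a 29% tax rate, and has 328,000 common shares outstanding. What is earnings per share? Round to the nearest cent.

Pre-tax income = €5,319,000 − €934,450.00 = €4,384,550.00.
Net income = €4,384,550.00 × (1 − 0.29) = €3,113,030.50.
EPS = €3,113,030.50 ÷ 328,000 = €9.49.

€9.49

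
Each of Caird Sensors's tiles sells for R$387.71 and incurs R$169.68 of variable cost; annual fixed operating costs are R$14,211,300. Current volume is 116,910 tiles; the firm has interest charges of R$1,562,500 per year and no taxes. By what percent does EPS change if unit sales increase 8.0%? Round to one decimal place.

Total contribution margin = 116,910 × R$218.03 = R$25,489,887.30.
EBIT = R$25,489,887.30 − R$14,211,300 = R$11,278,587.30.
Interest = R$1,562,500.00, so EBIT − I = R$9,716,087.30.
Degree of combined leverage = contribution ÷ (EBIT − I) = R$25,489,887.30 ÷ R$9,716,087.30 = 2.6235.
%ΔEPS = DCL × %ΔSales = 2.6235 × +8.0% = +21.0%.

+21.0%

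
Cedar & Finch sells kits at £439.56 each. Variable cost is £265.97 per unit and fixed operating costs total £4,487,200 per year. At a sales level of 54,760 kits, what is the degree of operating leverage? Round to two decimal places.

1.89

Total contribution margin = 54,760 × £173.59 = £9,505,788.40.
EBIT = £9,505,788.40 − £4,487,200 = £5,018,588.40.
Degree of operating leverage = £9,505,788.40 / £5,018,588.40 = 1.8941.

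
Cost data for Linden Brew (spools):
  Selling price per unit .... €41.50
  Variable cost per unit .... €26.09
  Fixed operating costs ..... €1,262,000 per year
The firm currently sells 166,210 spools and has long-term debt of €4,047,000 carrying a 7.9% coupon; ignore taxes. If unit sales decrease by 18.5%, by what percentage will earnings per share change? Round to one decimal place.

-48.4%

At 166,210 units, contribution = 166,210 × €15.41 = €2,561,296.10.
EBIT = €2,561,296.10 − €1,262,000 = €1,299,296.10.
After interest of €319,713.00, pre-tax earnings = €979,583.10.
Degree of combined leverage = contribution ÷ (EBIT − I) = €2,561,296.10 ÷ €979,583.10 = 2.6147.
EPS therefore changes by 2.6147 × (-18.5%) = -48.4%.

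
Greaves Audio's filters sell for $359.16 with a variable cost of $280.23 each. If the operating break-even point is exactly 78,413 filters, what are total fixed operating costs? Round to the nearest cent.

Each unit contributes $359.16 − $280.23 = $78.93.
Since BE = FC / CM, FC = 78,413 × $78.93 = $6,189,138.09.

$6,189,138.09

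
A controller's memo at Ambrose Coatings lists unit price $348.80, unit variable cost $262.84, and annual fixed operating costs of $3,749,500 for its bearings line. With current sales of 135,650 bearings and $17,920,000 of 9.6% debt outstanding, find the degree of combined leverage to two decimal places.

Contribution at this volume is 135,650 × $85.96 = $11,660,474.00.
EBIT = $11,660,474.00 − $3,749,500 = $7,910,974.00. Interest = $1,720,320.00, so EBIT − I = $6,190,654.00.
Degree of total leverage = total CM / (EBIT − interest) = $11,660,474.00 / $6,190,654.00 = 1.8836.

1.88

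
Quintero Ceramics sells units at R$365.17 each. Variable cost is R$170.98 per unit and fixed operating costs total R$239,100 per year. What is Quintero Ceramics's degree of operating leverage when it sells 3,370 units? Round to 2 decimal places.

1.58

Total contribution margin = 3,370 × R$194.19 = R$654,420.30.
Operating income = contribution − fixed costs = R$654,420.30 − R$239,100 = R$415,320.30.
So DOL = total CM / EBIT = R$654,420.30 / R$415,320.30 = 1.5757.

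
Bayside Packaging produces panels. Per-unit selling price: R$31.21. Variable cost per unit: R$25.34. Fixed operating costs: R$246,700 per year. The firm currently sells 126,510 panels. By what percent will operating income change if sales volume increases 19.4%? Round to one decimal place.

Contribution at this volume is 126,510 × R$5.87 = R$742,613.70.
Operating income = contribution − fixed costs = R$742,613.70 − R$246,700 = R$495,913.70.
Degree of operating leverage = R$742,613.70 / R$495,913.70 = 1.4975.
%ΔEBIT = DOL × %ΔSales = 1.4975 × +19.4% = +29.1%.

+29.1%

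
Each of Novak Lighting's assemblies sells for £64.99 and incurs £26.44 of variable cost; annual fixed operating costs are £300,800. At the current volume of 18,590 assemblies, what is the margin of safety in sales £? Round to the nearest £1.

£701,057

Unit CM = price − variable cost = £64.99 − £26.44 = £38.55. Break-even units = £300,800 ÷ £38.55 = 7,802.85; break-even revenue = 7,802.85 × £64.99 = £507,107.44.
Current sales = 18,590 × £64.99 = £1,208,164.10.
Margin of safety = £1,208,164.10 − £507,107.44 = £701,057.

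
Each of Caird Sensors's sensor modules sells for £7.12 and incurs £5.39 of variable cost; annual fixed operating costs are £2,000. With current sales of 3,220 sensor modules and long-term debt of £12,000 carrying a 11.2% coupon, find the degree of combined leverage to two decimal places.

Contribution at this volume is 3,220 × £1.73 = £5,570.60.
Subtracting fixed costs: EBIT = £5,570.60 − £2,000 = £3,570.60. Interest = £1,344.00, so EBIT − I = £2,226.60.
Degree of total leverage = total CM / (EBIT − interest) = £5,570.60 / £2,226.60 = 2.5018.

2.50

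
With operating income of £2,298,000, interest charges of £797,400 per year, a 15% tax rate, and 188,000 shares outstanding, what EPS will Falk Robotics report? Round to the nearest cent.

Pre-tax income = £2,298,000 − £797,400.00 = £1,500,600.00.
Net income = £1,500,600.00 × (1 − 0.15) = £1,275,510.00.
EPS = £1,275,510.00 ÷ 188,000 = £6.78.

£6.78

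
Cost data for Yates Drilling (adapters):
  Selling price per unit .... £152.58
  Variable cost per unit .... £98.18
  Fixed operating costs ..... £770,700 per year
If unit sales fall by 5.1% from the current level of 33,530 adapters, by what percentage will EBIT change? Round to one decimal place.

-8.8%

At 33,530 units, contribution = 33,530 × £54.40 = £1,824,032.00.
Operating income = contribution − fixed costs = £1,824,032.00 − £770,700 = £1,053,332.00.
So DOL = total CM / EBIT = £1,824,032.00 / £1,053,332.00 = 1.7317.
Operating income changes by 1.7317 × -5.1% = -8.8%.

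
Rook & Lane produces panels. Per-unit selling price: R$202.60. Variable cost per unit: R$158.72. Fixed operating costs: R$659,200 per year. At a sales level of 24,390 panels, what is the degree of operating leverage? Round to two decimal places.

2.60

At 24,390 units, contribution = 24,390 × R$43.88 = R$1,070,233.20.
Operating income = contribution − fixed costs = R$1,070,233.20 − R$659,200 = R$411,033.20.
Degree of operating leverage = R$1,070,233.20 / R$411,033.20 = 2.6038.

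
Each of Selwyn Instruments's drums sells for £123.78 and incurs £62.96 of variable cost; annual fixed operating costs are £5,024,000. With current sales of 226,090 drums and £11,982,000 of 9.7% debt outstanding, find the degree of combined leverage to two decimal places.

Total contribution margin = 226,090 × £60.82 = £13,750,793.80.
EBIT = £13,750,793.80 − £5,024,000 = £8,726,793.80. Interest = £1,162,254.00.
DOL = £13,750,793.80 ÷ £8,726,793.80 = 1.5757; DFL = £8,726,793.80 ÷ £7,564,539.80 = 1.1536.
DCL = DOL × DFL = 1.5757 × 1.1536 = 1.8177.

1.82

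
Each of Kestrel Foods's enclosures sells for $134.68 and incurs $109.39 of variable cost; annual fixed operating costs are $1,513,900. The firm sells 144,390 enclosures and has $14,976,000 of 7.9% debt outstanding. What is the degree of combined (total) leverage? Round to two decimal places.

Total contribution margin = 144,390 × $25.29 = $3,651,623.10.
EBIT = $3,651,623.10 − $1,513,900 = $2,137,723.10. Interest = $1,183,104.00, so EBIT − I = $954,619.10.
Degree of total leverage = total CM / (EBIT − interest) = $3,651,623.10 / $954,619.10 = 3.8252.

3.83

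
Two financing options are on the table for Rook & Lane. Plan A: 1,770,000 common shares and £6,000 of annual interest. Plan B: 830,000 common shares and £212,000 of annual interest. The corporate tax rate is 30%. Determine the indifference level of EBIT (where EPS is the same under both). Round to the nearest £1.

Set EPS_A = EPS_B: (EBIT − £6,000)(1 − 0.30) ÷ 1,770,000 = (EBIT − £212,000)(1 − 0.30) ÷ 830,000.
Cancelling (1 − t) and cross-multiplying: 830,000·(EBIT − 6,000) = 1,770,000·(EBIT − 212,000).
Solving, EBIT = (212,000·1,770,000 − 6,000·830,000) / (1,770,000 − 830,000) = 370,260,000,000 / 940,000 = 393,893.62.

£393,894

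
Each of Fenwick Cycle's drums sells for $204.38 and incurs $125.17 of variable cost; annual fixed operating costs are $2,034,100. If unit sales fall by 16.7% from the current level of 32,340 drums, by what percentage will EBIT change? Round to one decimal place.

Total contribution margin = 32,340 × $79.21 = $2,561,651.40.
Subtracting fixed costs: EBIT = $2,561,651.40 − $2,034,100 = $527,551.40.
So DOL = total CM / EBIT = $2,561,651.40 / $527,551.40 = 4.8557.
So EBIT moves 4.8557 × (-16.7%) = -81.1%.

-81.1%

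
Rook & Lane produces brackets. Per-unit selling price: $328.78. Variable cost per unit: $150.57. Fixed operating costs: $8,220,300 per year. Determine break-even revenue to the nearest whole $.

$15,165,649

Contribution margin per unit = $328.78 − $150.57 = $178.21, a CM ratio of $178.21 ÷ $328.78 = 0.5420.
Break-even revenue = fixed costs × price ÷ CM = $8,220,300 × $328.78 ÷ $178.21 = $15,165,649.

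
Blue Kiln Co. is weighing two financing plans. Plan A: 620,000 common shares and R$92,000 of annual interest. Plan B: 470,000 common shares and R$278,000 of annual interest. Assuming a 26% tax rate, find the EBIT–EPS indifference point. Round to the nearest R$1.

R$860,800

At indifference, (EBIT − 92,000)(1 − t)/620,000 = (EBIT − 278,000)(1 − t)/470,000.
The (1 − t) factor cancels: (EBIT − 92,000) × 470,000 = (EBIT − 278,000) × 620,000.
Solving, EBIT = (278,000·620,000 − 92,000·470,000) / (620,000 − 470,000) = 129,120,000,000 / 150,000 = 860,800.00.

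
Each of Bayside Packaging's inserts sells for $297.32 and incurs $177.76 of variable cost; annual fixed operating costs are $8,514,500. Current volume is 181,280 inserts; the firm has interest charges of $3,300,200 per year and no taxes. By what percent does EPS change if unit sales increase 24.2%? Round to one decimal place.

At 181,280 units, contribution = 181,280 × $119.56 = $21,673,836.80.
Operating income = contribution − fixed costs = $21,673,836.80 − $8,514,500 = $13,159,336.80.
Interest = $3,300,200.00, so EBIT − I = $9,859,136.80.
DCL = total CM / (EBIT − I) = $21,673,836.80 / $9,859,136.80 = 2.1984.
%ΔEPS = DCL × %ΔSales = 2.1984 × +24.2% = +53.2%.

+53.2%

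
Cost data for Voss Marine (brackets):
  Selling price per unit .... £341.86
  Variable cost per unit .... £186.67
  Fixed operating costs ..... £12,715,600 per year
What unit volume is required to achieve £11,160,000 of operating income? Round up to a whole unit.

Unit CM = price − variable cost = £341.86 − £186.67 = £155.19.
Required volume = (fixed costs + target profit) ÷ CM = (£12,715,600 + £11,160,000) ÷ £155.19 = 153,847.54, so 153,848 brackets.

153,848 brackets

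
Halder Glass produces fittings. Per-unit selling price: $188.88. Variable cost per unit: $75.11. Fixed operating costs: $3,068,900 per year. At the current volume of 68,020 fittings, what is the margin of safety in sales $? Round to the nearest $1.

$7,752,656

Each unit contributes $188.88 − $75.11 = $113.77. Break-even units = $3,068,900 ÷ $113.77 = 26,974.60; break-even revenue = 26,974.60 × $188.88 = $5,094,962.05.
Current sales = 68,020 × $188.88 = $12,847,617.60.
Margin of safety = $12,847,617.60 − $5,094,962.05 = $7,752,656.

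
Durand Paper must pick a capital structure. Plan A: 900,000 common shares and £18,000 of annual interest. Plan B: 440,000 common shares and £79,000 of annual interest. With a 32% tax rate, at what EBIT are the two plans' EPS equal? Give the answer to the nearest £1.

Set EPS_A = EPS_B: (EBIT − £18,000)(1 − 0.32) ÷ 900,000 = (EBIT − £79,000)(1 − 0.32) ÷ 440,000.
Cancelling (1 − t) and cross-multiplying: 440,000·(EBIT − 18,000) = 900,000·(EBIT − 79,000).
Solving, EBIT = (79,000·900,000 − 18,000·440,000) / (900,000 − 440,000) = 63,180,000,000 / 460,000 = 137,347.83.

£137,348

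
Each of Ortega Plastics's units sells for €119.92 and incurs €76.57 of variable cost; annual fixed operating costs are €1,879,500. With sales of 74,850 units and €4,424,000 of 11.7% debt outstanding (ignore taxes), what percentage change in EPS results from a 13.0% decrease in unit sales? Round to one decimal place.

Total contribution margin = 74,850 × €43.35 = €3,244,747.50.
EBIT = €3,244,747.50 − €1,879,500 = €1,365,247.50.
After interest of €517,608.00, pre-tax earnings = €847,639.50.
Degree of combined leverage = contribution ÷ (EBIT − I) = €3,244,747.50 ÷ €847,639.50 = 3.8280.
%ΔEPS = DCL × %ΔSales = 3.8280 × -13.0% = -49.8%.

-49.8%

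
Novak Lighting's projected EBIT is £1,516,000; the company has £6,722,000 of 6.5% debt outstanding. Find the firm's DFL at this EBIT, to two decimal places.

1.40

Interest = £436,930.00.
DFL = EBIT ÷ (EBIT − I) = £1,516,000 ÷ (£1,516,000 − £436,930.00) = £1,516,000 ÷ £1,079,070.00 = 1.4049.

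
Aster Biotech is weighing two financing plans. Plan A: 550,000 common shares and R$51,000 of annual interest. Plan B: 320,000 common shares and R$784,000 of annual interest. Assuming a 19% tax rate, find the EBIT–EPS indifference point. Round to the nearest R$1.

Set EPS_A = EPS_B: (EBIT − R$51,000)(1 − 0.19) ÷ 550,000 = (EBIT − R$784,000)(1 − 0.19) ÷ 320,000.
Cancelling (1 − t) and cross-multiplying: 320,000·(EBIT − 51,000) = 550,000·(EBIT − 784,000).
Solving, EBIT = (784,000·550,000 − 51,000·320,000) / (550,000 − 320,000) = 414,880,000,000 / 230,000 = 1,803,826.09.

R$1,803,826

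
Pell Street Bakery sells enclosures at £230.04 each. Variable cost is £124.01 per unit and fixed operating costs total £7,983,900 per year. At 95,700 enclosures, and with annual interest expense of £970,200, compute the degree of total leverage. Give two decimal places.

8.51

At 95,700 units, contribution = 95,700 × £106.03 = £10,147,071.00.
EBIT = £10,147,071.00 − £7,983,900 = £2,163,171.00. Interest = £970,200.00, so EBIT − I = £1,192,971.00.
DCL = contribution ÷ (EBIT − I) = £10,147,071.00 ÷ £1,192,971.00 = 8.5057.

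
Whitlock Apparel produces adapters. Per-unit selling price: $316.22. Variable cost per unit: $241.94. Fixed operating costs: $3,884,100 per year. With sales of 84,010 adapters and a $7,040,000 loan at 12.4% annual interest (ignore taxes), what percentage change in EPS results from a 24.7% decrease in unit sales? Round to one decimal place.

-103.9%

Total contribution margin = 84,010 × $74.28 = $6,240,262.80.
Subtracting fixed costs: EBIT = $6,240,262.80 − $3,884,100 = $2,356,162.80.
Interest = $872,960.00, so EBIT − I = $1,483,202.80.
Degree of combined leverage = contribution ÷ (EBIT − I) = $6,240,262.80 ÷ $1,483,202.80 = 4.2073.
EPS therefore changes by 4.2073 × (-24.7%) = -103.9%.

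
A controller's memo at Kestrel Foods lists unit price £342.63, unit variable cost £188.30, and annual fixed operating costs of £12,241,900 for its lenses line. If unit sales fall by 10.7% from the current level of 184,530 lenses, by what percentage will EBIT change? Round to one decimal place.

-18.8%

Total contribution margin = 184,530 × £154.33 = £28,478,514.90.
EBIT = £28,478,514.90 − £12,241,900 = £16,236,614.90.
So DOL = total CM / EBIT = £28,478,514.90 / £16,236,614.90 = 1.7540.
Operating income changes by 1.7540 × -10.7% = -18.8%.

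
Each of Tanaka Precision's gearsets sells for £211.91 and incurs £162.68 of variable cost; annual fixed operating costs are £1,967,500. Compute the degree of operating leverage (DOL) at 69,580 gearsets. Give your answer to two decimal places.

At 69,580 units, contribution = 69,580 × £49.23 = £3,425,423.40.
EBIT = £3,425,423.40 − £1,967,500 = £1,457,923.40.
DOL = contribution ÷ EBIT = £3,425,423.40 ÷ £1,457,923.40 = 2.3495.

2.35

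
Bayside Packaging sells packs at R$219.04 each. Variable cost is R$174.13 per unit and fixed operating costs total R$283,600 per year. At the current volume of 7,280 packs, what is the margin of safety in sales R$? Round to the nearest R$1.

R$211,406

Each unit contributes R$219.04 − R$174.13 = R$44.91. Break-even units = R$283,600 ÷ R$44.91 = 6,314.85; break-even revenue = 6,314.85 × R$219.04 = R$1,383,205.17.
Actual sales revenue = 7,280 × R$219.04 = R$1,594,611.20.
Margin of safety = R$1,594,611.20 − R$1,383,205.17 = R$211,406.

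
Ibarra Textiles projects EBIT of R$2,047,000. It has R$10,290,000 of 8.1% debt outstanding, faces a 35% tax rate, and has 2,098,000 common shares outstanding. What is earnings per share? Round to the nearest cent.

Pre-tax income = R$2,047,000 − R$833,490.00 = R$1,213,510.00.
Net income = R$1,213,510.00 × (1 − 0.35) = R$788,781.50.
Per share: R$788,781.50 / 2,098,000 shares = R$0.38.

R$0.38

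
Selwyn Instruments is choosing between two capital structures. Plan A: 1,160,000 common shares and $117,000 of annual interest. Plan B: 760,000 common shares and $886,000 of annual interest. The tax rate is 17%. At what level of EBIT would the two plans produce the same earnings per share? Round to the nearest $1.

$2,347,100

Set EPS_A = EPS_B: (EBIT − $117,000)(1 − 0.17) ÷ 1,160,000 = (EBIT − $886,000)(1 − 0.17) ÷ 760,000.
The (1 − t) factor cancels: (EBIT − 117,000) × 760,000 = (EBIT − 886,000) × 1,160,000.
EBIT × (1,160,000 − 760,000) = 886,000 × 1,160,000 − 117,000 × 760,000 = 938,840,000,000, so EBIT = 938,840,000,000 ÷ 400,000 = 2,347,100.00.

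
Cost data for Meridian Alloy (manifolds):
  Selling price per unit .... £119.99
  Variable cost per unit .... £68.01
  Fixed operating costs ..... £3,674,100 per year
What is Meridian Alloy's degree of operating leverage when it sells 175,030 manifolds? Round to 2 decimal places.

1.68

Total contribution margin = 175,030 × £51.98 = £9,098,059.40.
Subtracting fixed costs: EBIT = £9,098,059.40 − £3,674,100 = £5,423,959.40.
Degree of operating leverage = £9,098,059.40 / £5,423,959.40 = 1.6774.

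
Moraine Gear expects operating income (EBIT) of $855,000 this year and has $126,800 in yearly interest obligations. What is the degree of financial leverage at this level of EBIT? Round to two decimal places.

1.17

Interest = $126,800.00.
DFL = EBIT ÷ (EBIT − I) = $855,000 ÷ ($855,000 − $126,800.00) = $855,000 ÷ $728,200.00 = 1.1741.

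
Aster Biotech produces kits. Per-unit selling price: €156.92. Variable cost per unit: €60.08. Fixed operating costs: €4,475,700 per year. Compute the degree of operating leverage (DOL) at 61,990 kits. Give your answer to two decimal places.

3.93

Contribution at this volume is 61,990 × €96.84 = €6,003,111.60.
Operating income = contribution − fixed costs = €6,003,111.60 − €4,475,700 = €1,527,411.60.
So DOL = total CM / EBIT = €6,003,111.60 / €1,527,411.60 = 3.9303.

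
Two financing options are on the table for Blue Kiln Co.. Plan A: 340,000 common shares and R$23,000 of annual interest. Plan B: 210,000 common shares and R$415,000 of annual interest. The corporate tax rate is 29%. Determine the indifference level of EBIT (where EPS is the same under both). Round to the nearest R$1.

Set EPS_A = EPS_B: (EBIT − R$23,000)(1 − 0.29) ÷ 340,000 = (EBIT − R$415,000)(1 − 0.29) ÷ 210,000.
Cancelling (1 − t) and cross-multiplying: 210,000·(EBIT − 23,000) = 340,000·(EBIT − 415,000).
Solving, EBIT = (415,000·340,000 − 23,000·210,000) / (340,000 − 210,000) = 136,270,000,000 / 130,000 = 1,048,230.77.

R$1,048,231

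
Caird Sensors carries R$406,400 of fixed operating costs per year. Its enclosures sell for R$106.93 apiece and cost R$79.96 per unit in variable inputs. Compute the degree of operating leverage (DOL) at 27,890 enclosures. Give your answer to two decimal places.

2.18

Contribution at this volume is 27,890 × R$26.97 = R$752,193.30.
Subtracting fixed costs: EBIT = R$752,193.30 − R$406,400 = R$345,793.30.
Degree of operating leverage = R$752,193.30 / R$345,793.30 = 2.1753.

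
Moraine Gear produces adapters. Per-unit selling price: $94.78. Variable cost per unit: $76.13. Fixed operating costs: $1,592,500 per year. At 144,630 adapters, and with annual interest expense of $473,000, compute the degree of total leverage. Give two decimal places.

4.27

Contribution at this volume is 144,630 × $18.65 = $2,697,349.50.
Subtracting fixed costs: EBIT = $2,697,349.50 − $1,592,500 = $1,104,849.50. Interest = $473,000.00, so EBIT − I = $631,849.50.
Degree of total leverage = total CM / (EBIT − interest) = $2,697,349.50 / $631,849.50 = 4.2690.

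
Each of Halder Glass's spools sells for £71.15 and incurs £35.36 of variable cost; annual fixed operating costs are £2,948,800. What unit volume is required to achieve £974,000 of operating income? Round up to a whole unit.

Each unit contributes £71.15 − £35.36 = £35.79.
Required volume = (fixed costs + target profit) ÷ CM = (£2,948,800 + £974,000) ÷ £35.79 = 109,606.04, so 109,607 spools.

109,607 spools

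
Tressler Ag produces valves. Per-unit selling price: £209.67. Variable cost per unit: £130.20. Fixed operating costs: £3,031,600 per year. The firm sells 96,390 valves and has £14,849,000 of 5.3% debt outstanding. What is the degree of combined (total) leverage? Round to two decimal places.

Contribution at this volume is 96,390 × £79.47 = £7,660,113.30.
EBIT = £7,660,113.30 − £3,031,600 = £4,628,513.30. Interest = £786,997.00, so EBIT − I = £3,841,516.30.
Degree of total leverage = total CM / (EBIT − interest) = £7,660,113.30 / £3,841,516.30 = 1.9940.

1.99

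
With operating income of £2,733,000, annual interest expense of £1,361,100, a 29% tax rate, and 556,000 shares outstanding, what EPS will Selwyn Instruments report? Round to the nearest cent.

Interest = £1,361,100.00, so EBT = £2,733,000 − £1,361,100.00 = £1,371,900.00.
Net income = £1,371,900.00 × (1 − 0.29) = £974,049.00.
Per share: £974,049.00 / 556,000 shares = £1.75.

£1.75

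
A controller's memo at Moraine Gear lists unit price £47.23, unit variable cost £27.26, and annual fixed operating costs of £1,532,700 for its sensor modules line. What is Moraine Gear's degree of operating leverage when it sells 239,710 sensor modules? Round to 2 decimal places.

Contribution at this volume is 239,710 × £19.97 = £4,787,008.70.
Subtracting fixed costs: EBIT = £4,787,008.70 − £1,532,700 = £3,254,308.70.
Degree of operating leverage = £4,787,008.70 / £3,254,308.70 = 1.4710.

1.47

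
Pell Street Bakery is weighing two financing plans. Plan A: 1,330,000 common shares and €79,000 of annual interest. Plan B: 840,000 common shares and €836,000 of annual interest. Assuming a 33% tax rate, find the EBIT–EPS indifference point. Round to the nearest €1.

At indifference, (EBIT − 79,000)(1 − t)/1,330,000 = (EBIT − 836,000)(1 − t)/840,000.
Cancelling (1 − t) and cross-multiplying: 840,000·(EBIT − 79,000) = 1,330,000·(EBIT − 836,000).
Solving, EBIT = (836,000·1,330,000 − 79,000·840,000) / (1,330,000 − 840,000) = 1,045,520,000,000 / 490,000 = 2,133,714.29.

€2,133,714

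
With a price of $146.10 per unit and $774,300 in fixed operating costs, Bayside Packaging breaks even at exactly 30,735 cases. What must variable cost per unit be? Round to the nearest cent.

At break-even, FC = Q × (P − VC), so P − VC = $774,300 ÷ 30,735 = $25.1928.
Variable cost per unit = $146.10 − $25.1928 = $120.91.

$120.91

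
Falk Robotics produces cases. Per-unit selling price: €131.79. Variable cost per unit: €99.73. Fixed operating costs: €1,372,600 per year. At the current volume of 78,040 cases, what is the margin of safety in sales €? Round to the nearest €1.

€4,642,504

Unit CM = price − variable cost = €131.79 − €99.73 = €32.06. Break-even units = €1,372,600 ÷ €32.06 = 42,813.47; break-even revenue = 42,813.47 × €131.79 = €5,642,387.84.
Actual sales revenue = 78,040 × €131.79 = €10,284,891.60.
Margin of safety = €10,284,891.60 − €5,642,387.84 = €4,642,504.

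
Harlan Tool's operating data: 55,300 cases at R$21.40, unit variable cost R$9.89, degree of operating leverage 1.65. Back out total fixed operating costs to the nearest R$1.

Contribution at this volume is 55,300 × R$11.51 = R$636,503.00.
DOL = contribution / EBIT, so EBIT = R$636,503.00 / 1.65 = R$385,759.39.
Fixed costs = CM − EBIT = R$636,503.00 − R$385,759.39 = R$250,744.

R$250,744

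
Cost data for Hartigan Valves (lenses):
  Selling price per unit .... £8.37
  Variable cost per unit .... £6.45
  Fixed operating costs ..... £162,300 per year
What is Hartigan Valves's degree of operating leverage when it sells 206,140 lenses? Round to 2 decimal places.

Contribution at this volume is 206,140 × £1.92 = £395,788.80.
Operating income = contribution − fixed costs = £395,788.80 − £162,300 = £233,488.80.
Degree of operating leverage = £395,788.80 / £233,488.80 = 1.6951.

1.70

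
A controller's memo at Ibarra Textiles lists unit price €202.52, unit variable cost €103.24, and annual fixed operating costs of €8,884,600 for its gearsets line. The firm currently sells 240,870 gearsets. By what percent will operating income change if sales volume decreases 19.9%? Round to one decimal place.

Contribution at this volume is 240,870 × €99.28 = €23,913,573.60.
Subtracting fixed costs: EBIT = €23,913,573.60 − €8,884,600 = €15,028,973.60.
DOL = contribution ÷ EBIT = €23,913,573.60 ÷ €15,028,973.60 = 1.5912.
%ΔEBIT = DOL × %ΔSales = 1.5912 × -19.9% = -31.7%.

-31.7%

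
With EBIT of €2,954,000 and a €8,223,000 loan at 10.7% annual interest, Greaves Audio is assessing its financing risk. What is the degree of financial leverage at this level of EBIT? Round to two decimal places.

Interest = €879,861.00.
Degree of financial leverage = EBIT / (EBIT − interest) = €2,954,000 / €2,074,139.00 = 1.4242.

1.42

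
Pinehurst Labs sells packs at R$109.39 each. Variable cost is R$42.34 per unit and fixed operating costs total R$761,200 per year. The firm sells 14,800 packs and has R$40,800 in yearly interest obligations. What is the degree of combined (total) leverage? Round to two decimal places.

At 14,800 units, contribution = 14,800 × R$67.05 = R$992,340.00.
Subtracting fixed costs: EBIT = R$992,340.00 − R$761,200 = R$231,140.00. Interest = R$40,800.00, so EBIT − I = R$190,340.00.
DCL = contribution ÷ (EBIT − I) = R$992,340.00 ÷ R$190,340.00 = 5.2135.

5.21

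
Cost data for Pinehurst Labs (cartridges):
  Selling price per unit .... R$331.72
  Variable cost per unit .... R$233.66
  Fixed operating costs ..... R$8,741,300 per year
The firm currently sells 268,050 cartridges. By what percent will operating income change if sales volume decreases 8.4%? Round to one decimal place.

At 268,050 units, contribution = 268,050 × R$98.06 = R$26,284,983.00.
Subtracting fixed costs: EBIT = R$26,284,983.00 − R$8,741,300 = R$17,543,683.00.
Degree of operating leverage = R$26,284,983.00 / R$17,543,683.00 = 1.4983.
So EBIT moves 1.4983 × (-8.4%) = -12.6%.

-12.6%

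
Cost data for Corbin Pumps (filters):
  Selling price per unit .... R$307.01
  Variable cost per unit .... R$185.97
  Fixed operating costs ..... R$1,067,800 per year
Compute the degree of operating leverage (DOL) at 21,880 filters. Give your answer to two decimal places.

1.68

At 21,880 units, contribution = 21,880 × R$121.04 = R$2,648,355.20.
Subtracting fixed costs: EBIT = R$2,648,355.20 − R$1,067,800 = R$1,580,555.20.
So DOL = total CM / EBIT = R$2,648,355.20 / R$1,580,555.20 = 1.6756.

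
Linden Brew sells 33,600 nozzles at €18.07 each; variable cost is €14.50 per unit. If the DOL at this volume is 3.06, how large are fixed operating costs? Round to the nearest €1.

At 33,600 units, contribution = 33,600 × €3.57 = €119,952.00.
DOL = contribution / EBIT, so EBIT = €119,952.00 / 3.06 = €39,200.00.
Fixed costs = CM − EBIT = €119,952.00 − €39,200.00 = €80,752.

€80,752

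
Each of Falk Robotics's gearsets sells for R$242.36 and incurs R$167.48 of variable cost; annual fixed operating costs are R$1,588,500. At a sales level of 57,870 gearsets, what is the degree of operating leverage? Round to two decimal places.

1.58

Total contribution margin = 57,870 × R$74.88 = R$4,333,305.60.
Subtracting fixed costs: EBIT = R$4,333,305.60 − R$1,588,500 = R$2,744,805.60.
DOL = contribution ÷ EBIT = R$4,333,305.60 ÷ R$2,744,805.60 = 1.5787.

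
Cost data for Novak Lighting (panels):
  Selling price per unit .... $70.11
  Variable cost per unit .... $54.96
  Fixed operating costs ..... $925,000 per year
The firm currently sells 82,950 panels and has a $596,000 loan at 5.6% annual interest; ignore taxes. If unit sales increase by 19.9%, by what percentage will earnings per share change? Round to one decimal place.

At 82,950 units, contribution = 82,950 × $15.15 = $1,256,692.50.
Operating income = contribution − fixed costs = $1,256,692.50 − $925,000 = $331,692.50.
After interest of $33,376.00, pre-tax earnings = $298,316.50.
Degree of combined leverage = contribution ÷ (EBIT − I) = $1,256,692.50 ÷ $298,316.50 = 4.2126.
EPS therefore changes by 4.2126 × (+19.9%) = +83.8%.

+83.8%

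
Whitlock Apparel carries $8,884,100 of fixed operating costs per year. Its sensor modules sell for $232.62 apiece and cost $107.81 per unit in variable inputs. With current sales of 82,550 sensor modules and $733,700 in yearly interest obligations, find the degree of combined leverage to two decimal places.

15.04

Total contribution margin = 82,550 × $124.81 = $10,303,065.50.
Operating income = contribution − fixed costs = $10,303,065.50 − $8,884,100 = $1,418,965.50. Interest = $733,700.00, so EBIT − I = $685,265.50.
DCL = contribution ÷ (EBIT − I) = $10,303,065.50 ÷ $685,265.50 = 15.0351.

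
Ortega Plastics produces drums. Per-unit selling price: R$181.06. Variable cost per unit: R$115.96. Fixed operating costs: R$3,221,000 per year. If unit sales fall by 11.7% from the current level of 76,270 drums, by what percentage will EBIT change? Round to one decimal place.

Contribution at this volume is 76,270 × R$65.10 = R$4,965,177.00.
EBIT = R$4,965,177.00 − R$3,221,000 = R$1,744,177.00.
Degree of operating leverage = R$4,965,177.00 / R$1,744,177.00 = 2.8467.
%ΔEBIT = DOL × %ΔSales = 2.8467 × -11.7% = -33.3%.

-33.3%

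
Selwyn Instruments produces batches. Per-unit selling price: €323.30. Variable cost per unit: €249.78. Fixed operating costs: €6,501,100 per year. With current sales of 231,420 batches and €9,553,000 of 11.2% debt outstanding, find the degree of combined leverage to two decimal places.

Contribution at this volume is 231,420 × €73.52 = €17,013,998.40.
Operating income = contribution − fixed costs = €17,013,998.40 − €6,501,100 = €10,512,898.40. Interest = €1,069,936.00.
DOL = €17,013,998.40 ÷ €10,512,898.40 = 1.6184; DFL = €10,512,898.40 ÷ €9,442,962.40 = 1.1133.
Combined leverage = 1.6184 × 1.1133 = 1.8018.

1.80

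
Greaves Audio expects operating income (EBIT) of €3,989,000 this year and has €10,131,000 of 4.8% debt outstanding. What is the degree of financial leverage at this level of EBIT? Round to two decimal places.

1.14

Interest = €486,288.00.
Degree of financial leverage = EBIT / (EBIT − interest) = €3,989,000 / €3,502,712.00 = 1.1388.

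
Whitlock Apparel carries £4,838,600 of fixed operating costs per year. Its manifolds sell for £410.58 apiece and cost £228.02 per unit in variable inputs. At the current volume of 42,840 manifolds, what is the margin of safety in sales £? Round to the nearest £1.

£6,707,168

Each unit contributes £410.58 − £228.02 = £182.56. Break-even units = £4,838,600 ÷ £182.56 = 26,504.16; break-even revenue = 26,504.16 × £410.58 = £10,882,079.25.
Current sales = 42,840 × £410.58 = £17,589,247.20.
Margin of safety = £17,589,247.20 − £10,882,079.25 = £6,707,168.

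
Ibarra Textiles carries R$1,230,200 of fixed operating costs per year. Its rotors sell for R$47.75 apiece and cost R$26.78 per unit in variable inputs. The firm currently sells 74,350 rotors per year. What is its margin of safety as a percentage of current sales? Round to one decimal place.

21.1%

Contribution margin per unit = R$47.75 − R$26.78 = R$20.97. Break-even units = R$1,230,200 ÷ R$20.97 = 58,664.76; break-even revenue = 58,664.76 × R$47.75 = R$2,801,242.25.
Actual sales revenue = 74,350 × R$47.75 = R$3,550,212.50.
Margin of safety = (R$3,550,212.50 − R$2,801,242.25) ÷ R$3,550,212.50 = 21.1%.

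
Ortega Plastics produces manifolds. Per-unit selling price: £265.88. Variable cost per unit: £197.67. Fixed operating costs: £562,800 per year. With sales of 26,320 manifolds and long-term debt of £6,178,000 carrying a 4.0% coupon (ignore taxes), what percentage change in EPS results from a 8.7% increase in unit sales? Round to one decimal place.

Total contribution margin = 26,320 × £68.21 = £1,795,287.20.
Subtracting fixed costs: EBIT = £1,795,287.20 − £562,800 = £1,232,487.20.
Interest = £247,120.00, so EBIT − I = £985,367.20.
DCL = total CM / (EBIT − I) = £1,795,287.20 / £985,367.20 = 1.8219.
EPS therefore changes by 1.8219 × (+8.7%) = +15.9%.

+15.9%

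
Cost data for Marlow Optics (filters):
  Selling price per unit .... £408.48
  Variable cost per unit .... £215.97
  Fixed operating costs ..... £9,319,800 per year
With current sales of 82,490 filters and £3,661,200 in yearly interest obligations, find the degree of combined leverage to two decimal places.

5.48

Total contribution margin = 82,490 × £192.51 = £15,880,149.90.
Operating income = contribution − fixed costs = £15,880,149.90 − £9,319,800 = £6,560,349.90. Interest = £3,661,200.00.
DOL = £15,880,149.90 ÷ £6,560,349.90 = 2.4206; DFL = £6,560,349.90 ÷ £2,899,149.90 = 2.2629.
Combined leverage = 2.4206 × 2.2629 = 5.4776.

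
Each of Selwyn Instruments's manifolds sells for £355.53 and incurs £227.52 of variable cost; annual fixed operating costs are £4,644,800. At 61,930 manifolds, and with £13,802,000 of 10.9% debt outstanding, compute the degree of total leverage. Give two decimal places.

4.46

At 61,930 units, contribution = 61,930 × £128.01 = £7,927,659.30.
Subtracting fixed costs: EBIT = £7,927,659.30 − £4,644,800 = £3,282,859.30. Interest = £1,504,418.00, so EBIT − I = £1,778,441.30.
DCL = contribution ÷ (EBIT − I) = £7,927,659.30 ÷ £1,778,441.30 = 4.4576.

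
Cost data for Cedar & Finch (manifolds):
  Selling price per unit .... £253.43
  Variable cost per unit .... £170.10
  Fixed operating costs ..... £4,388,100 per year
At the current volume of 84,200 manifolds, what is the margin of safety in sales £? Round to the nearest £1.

£7,993,358

Each unit contributes £253.43 − £170.10 = £83.33. Break-even units = £4,388,100 ÷ £83.33 = 52,659.31; break-even revenue = 52,659.31 × £253.43 = £13,345,448.01.
Actual sales revenue = 84,200 × £253.43 = £21,338,806.00.
Margin of safety = £21,338,806.00 − £13,345,448.01 = £7,993,358.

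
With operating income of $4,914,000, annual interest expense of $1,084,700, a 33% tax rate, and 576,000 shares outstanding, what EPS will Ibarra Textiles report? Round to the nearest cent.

$4.45

Interest = $1,084,700.00, so EBT = $4,914,000 − $1,084,700.00 = $3,829,300.00.
After tax at 33%: net income = $3,829,300.00 × 0.67 = $2,565,631.00.
EPS = $2,565,631.00 ÷ 576,000 = $4.45.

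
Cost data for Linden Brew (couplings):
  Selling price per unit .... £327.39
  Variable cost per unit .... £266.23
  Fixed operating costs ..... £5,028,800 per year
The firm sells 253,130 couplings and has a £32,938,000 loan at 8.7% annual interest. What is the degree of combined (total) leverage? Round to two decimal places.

Total contribution margin = 253,130 × £61.16 = £15,481,430.80.
Subtracting fixed costs: EBIT = £15,481,430.80 − £5,028,800 = £10,452,630.80. Interest = £2,865,606.00, so EBIT − I = £7,587,024.80.
Degree of total leverage = total CM / (EBIT − interest) = £15,481,430.80 / £7,587,024.80 = 2.0405.

2.04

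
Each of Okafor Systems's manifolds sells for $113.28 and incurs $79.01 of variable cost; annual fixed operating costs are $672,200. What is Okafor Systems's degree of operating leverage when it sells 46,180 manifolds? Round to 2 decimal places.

1.74

Total contribution margin = 46,180 × $34.27 = $1,582,588.60.
EBIT = $1,582,588.60 − $672,200 = $910,388.60.
DOL = contribution ÷ EBIT = $1,582,588.60 ÷ $910,388.60 = 1.7384.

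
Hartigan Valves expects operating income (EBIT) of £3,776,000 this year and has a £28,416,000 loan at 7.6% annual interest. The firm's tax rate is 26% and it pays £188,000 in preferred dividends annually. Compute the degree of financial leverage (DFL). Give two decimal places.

2.77

Annual interest charges come to £2,159,616.00.
Preferred dividends grossed up pre-tax: £188,000 / (1 − 0.26) = £254,054.05.
DFL = EBIT ÷ [EBIT − I − D_p/(1−t)] = £3,776,000 ÷ [£3,776,000 − £2,159,616.00 − £254,054.05] = £3,776,000 ÷ £1,362,329.95 = 2.7717.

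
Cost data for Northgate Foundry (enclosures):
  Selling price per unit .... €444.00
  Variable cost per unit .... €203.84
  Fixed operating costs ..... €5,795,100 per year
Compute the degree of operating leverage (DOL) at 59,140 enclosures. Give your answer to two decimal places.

1.69

Contribution at this volume is 59,140 × €240.16 = €14,203,062.40.
EBIT = €14,203,062.40 − €5,795,100 = €8,407,962.40.
Degree of operating leverage = €14,203,062.40 / €8,407,962.40 = 1.6892.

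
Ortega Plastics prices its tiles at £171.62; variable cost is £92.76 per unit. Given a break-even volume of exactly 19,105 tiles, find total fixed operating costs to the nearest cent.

Unit CM = price − variable cost = £171.62 − £92.76 = £78.86.
Fixed costs = break-even units × CM = 19,105 × £78.86 = £1,506,620.30.

£1,506,620.30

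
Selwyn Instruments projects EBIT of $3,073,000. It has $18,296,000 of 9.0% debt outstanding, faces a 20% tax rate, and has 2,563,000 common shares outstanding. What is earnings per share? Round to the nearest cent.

$0.45

Interest = $1,646,640.00, so EBT = $3,073,000 − $1,646,640.00 = $1,426,360.00.
Net income = $1,426,360.00 × (1 − 0.20) = $1,141,088.00.
Per share: $1,141,088.00 / 2,563,000 shares = $0.45.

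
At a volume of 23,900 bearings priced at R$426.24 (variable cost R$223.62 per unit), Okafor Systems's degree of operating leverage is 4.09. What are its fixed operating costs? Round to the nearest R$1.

R$3,658,604

Total contribution margin = 23,900 × R$202.62 = R$4,842,618.00.
Since DOL = CM ÷ EBIT, EBIT = R$4,842,618.00 ÷ 4.09 = R$1,184,014.18.
And FC = contribution − EBIT = R$4,842,618.00 − R$1,184,014.18 = R$3,658,604.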